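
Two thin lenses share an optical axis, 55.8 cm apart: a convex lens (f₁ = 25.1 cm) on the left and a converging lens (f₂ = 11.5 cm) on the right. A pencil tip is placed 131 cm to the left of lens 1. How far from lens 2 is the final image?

Lens 1: 1/d_i1 = 1/f₁ − 1/d_o1 = 1/(25.1) − 1/(131) = 0.03221, so d_i1 = 31.05 cm.
The intermediate image is 31.05 cm to the right of lens 1, which is 55.8 − (31.05) = 24.75 cm to the left of lens 2, so d_o2 = +24.75 cm.
Lens 2: 1/d_i2 = 1/f₂ − 1/d_o2 = 1/(11.5) − 1/(24.75) = 0.04655, so d_i2 = 21.5 cm.
The final image is real, 21.5 cm to the right of lens 2 (overall magnification ≈ 0.21).

21.5 cm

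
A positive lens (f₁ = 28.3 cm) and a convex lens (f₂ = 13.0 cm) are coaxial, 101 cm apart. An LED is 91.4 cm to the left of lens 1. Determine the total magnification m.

m = +0.124

Lens 1: 1/d_i1 = 1/(28.3) − 1/(91.4) = 0.02439, so d_i1 = 40.99 cm; m₁ = −d_i1/d_o1 = -0.4485.
d_o2 = 101 − (40.99) = 60.01 cm.
Lens 2: 1/d_i2 = 1/(13.0) − 1/(60.01) = 0.06026, so d_i2 = 16.59 cm; m₂ = −d_i2/d_o2 = -0.2765.
m = m₁·m₂ = (-0.4485)(-0.2765) = +0.124.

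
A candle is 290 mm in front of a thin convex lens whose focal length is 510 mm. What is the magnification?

m = +2.32

1/d_i = 1/f − 1/d_o = 1/(510.0) − 1/(290) = -0.001487, so d_i = -672.3 mm.
m = −d_i/d_o = −(-672.3)/(290) = +2.32.
The image is virtual, upright and enlarged, on the same side as the object.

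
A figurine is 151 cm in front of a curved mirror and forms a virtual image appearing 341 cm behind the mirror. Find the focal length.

f = 271 cm (concave)

Virtual image ⇒ d_i = −341 cm.
1/f = 1/d_o + 1/d_i = 1/(151) + 1/(-341) = 0.003690, so f = 271 cm.
Since f is positive, the curved mirror is concave.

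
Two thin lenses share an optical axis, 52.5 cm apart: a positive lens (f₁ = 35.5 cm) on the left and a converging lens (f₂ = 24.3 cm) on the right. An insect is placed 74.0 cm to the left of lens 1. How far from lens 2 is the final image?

9.55 cm

Lens 1: 1/d_i1 = 1/f₁ − 1/d_o1 = 1/(35.5) − 1/(74.0) = 0.01466, so d_i1 = 68.23 cm.
The intermediate image is 68.23 cm to the right of lens 1, which lies 15.73 cm to the right of lens 2 — a virtual object — so d_o2 = −15.73 cm.
Lens 2: 1/d_i2 = 1/f₂ − 1/d_o2 = 1/(24.3) − 1/(-15.73) = 0.1047, so d_i2 = 9.55 cm.
The final image is real, 9.55 cm to the right of lens 2 (overall magnification ≈ -0.56).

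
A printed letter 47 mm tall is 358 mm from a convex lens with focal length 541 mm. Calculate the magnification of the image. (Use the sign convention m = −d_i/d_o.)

m = +2.96

1/d_i = 1/f − 1/d_o = 1/(541.0) − 1/(358) = -0.0009449, so d_i = -1058 mm.
m = −d_i/d_o = −(-1058)/(358) = +2.96.
The image is virtual, upright and enlarged, on the same side as the object.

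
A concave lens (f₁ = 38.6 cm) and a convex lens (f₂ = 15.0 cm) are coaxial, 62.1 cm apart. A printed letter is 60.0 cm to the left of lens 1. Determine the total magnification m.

m = -0.0832

f₁ = −38.6 cm (diverging).
Lens 1: 1/d_i1 = 1/(-38.6) − 1/(60.0) = -0.04257, so d_i1 = -23.49 cm; m₁ = −d_i1/d_o1 = +0.3915.
d_o2 = 62.1 − (-23.49) = 85.59 cm.
Lens 2: 1/d_i2 = 1/(15.0) − 1/(85.59) = 0.05498, so d_i2 = 18.19 cm; m₂ = −d_i2/d_o2 = -0.2125.
m = m₁·m₂ = (+0.3915)(-0.2125) = -0.0832.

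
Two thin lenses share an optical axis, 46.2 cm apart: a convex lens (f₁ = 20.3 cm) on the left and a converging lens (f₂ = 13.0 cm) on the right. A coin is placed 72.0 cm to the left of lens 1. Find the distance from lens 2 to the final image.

47.3 cm

Lens 1: 1/d_i1 = 1/f₁ − 1/d_o1 = 1/(20.3) − 1/(72.0) = 0.03537, so d_i1 = 28.27 cm.
The intermediate image is 28.27 cm to the right of lens 1, which is 46.2 − (28.27) = 17.93 cm to the left of lens 2, so d_o2 = +17.93 cm.
Lens 2: 1/d_i2 = 1/f₂ − 1/d_o2 = 1/(13.0) − 1/(17.93) = 0.02115, so d_i2 = 47.3 cm.
The final image is real, 47.3 cm to the right of lens 2 (overall magnification ≈ 1.0).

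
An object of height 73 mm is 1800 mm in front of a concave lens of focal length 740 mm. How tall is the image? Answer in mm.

For a concave lens, f = -740 mm.
1/d_i = 1/f − 1/d_o = 1/(-740.0) − 1/(1800) = -0.001907, so d_i = -524.4 mm.
m = −d_i/d_o = +0.2913.
|h_i| = |m|·h_o = 0.2913 × 73 = 21.3 mm. The image is virtual, upright and reduced, on the same side as the object.

21.3 mm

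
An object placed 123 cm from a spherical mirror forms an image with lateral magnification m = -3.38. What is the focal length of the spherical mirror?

m = −d_i/d_o ⇒ d_i = −m·d_o = −(-3.38)·(123) = 415.7 cm.
1/f = 1/d_o + 1/d_i = 1/(123) + 1/(415.7) = 0.01054, so f = 94.9 cm.
Since f is positive, the spherical mirror is concave.

f = 94.9 cm (concave)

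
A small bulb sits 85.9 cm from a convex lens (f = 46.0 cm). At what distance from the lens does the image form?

99.0 cm

Thin-lens equation: 1/q = 1/f − 1/p = 1/(46.00) − 1/(85.9) = 0.02174 − 0.01164 = 0.01010, so q = 99.0 cm.
The image is real, inverted and enlarged, on the far side of the lens.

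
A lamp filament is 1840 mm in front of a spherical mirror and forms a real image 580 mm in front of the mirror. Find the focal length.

Real image ⇒ d_i = +580 mm.
1/f = 1/d_o + 1/d_i = 1/(1840) + 1/(580) = 0.002268, so f = 441 mm.
Since f is positive, the spherical mirror is concave.

f = 441 mm (concave)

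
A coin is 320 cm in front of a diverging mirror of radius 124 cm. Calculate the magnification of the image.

f = R/2 = 124/2 = 62.00 cm; for a diverging mirror, f = -62.00 cm.
1/d_i = 1/f − 1/d_o = 1/(-62.00) − 1/(320) = -0.01925, so d_i = -51.94 cm.
m = −d_i/d_o = −(-51.94)/(320) = +0.162.
The image is virtual, upright and reduced, behind the mirror.

m = +0.162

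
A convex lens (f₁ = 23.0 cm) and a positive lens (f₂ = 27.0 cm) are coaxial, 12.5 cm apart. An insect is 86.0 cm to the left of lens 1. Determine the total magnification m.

m = -0.215

Lens 1: 1/d_i1 = 1/(23.0) − 1/(86.0) = 0.03185, so d_i1 = 31.40 cm; m₁ = −d_i1/d_o1 = -0.3651.
d_o2 = 12.5 − (31.40) = -18.90 cm (virtual object).
Lens 2: 1/d_i2 = 1/(27.0) − 1/(-18.90) = 0.08995, so d_i2 = 11.12 cm; m₂ = −d_i2/d_o2 = +0.5882.
m = m₁·m₂ = (-0.3651)(+0.5882) = -0.215.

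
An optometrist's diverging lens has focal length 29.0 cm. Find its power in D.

P = -3.45 D

For a diverging lens, f = −29.0 cm.
f = -29.0 cm = -0.290 m.
P = 1/f = 1/(-0.290 m) = -3.45 D.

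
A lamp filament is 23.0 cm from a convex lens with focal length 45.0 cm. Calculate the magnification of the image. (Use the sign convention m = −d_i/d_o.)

1/d_i = 1/f − 1/d_o = 1/(45.00) − 1/(23.0) = -0.02126, so d_i = -47.05 cm.
m = −d_i/d_o = −(-47.05)/(23.0) = +2.05.
The image is virtual, upright and enlarged, on the same side as the object.

m = +2.05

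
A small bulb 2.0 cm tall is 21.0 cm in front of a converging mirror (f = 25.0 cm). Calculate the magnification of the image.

m = +6.25

1/d_i = 1/f − 1/d_o = 1/(25.00) − 1/(21.0) = -0.007619, so d_i = -131.2 cm.
m = −d_i/d_o = −(-131.2)/(21.0) = +6.25.
The image is virtual, upright and enlarged, behind the mirror.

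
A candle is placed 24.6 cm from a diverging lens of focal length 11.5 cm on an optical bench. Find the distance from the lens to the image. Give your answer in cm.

For a diverging lens, f = -11.5 cm.
Lens equation: 1/q = 1/f − 1/p = 1/(-11.50) − 1/(24.6) = -0.08696 − 0.04065 = -0.1276, so q = -7.84 cm.
The image is virtual, upright and reduced, on the same side as the object.

7.84 cm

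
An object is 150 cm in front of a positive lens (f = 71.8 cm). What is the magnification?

m = -0.918

1/d_i = 1/f − 1/d_o = 1/(71.80) − 1/(150) = 0.007261, so d_i = 137.7 cm.
m = −d_i/d_o = −(137.7)/(150) = -0.918.
The image is real, inverted and reduced, on the far side of the lens.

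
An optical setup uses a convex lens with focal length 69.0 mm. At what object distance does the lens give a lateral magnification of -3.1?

91.3 mm

m = −d_i/d_o ⇒ d_i = −m·d_o.
1/f = 1/d_o + 1/d_i = 1/d_o − 1/(m·d_o) = (1 − 1/m)/d_o, so d_o = f(1 − 1/m) = (69.00)(1 − 1/(-3.1)) = 91.3 mm.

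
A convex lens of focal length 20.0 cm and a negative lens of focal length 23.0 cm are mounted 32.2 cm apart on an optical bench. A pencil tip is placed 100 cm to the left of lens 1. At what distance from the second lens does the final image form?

5.48 cm

Lens 1: 1/d_i1 = 1/f₁ − 1/d_o1 = 1/(20.0) − 1/(100) = 0.04000, so d_i1 = 25.00 cm.
The intermediate image is 25.00 cm to the right of lens 1, which is 32.2 − (25.00) = 7.200 cm to the left of lens 2, so d_o2 = +7.200 cm.
Lens 2 is diverging, so f₂ = −23.0 cm.
Lens 2: 1/d_i2 = 1/f₂ − 1/d_o2 = 1/(-23.0) − 1/(7.200) = -0.1824, so d_i2 = -5.48 cm.
The final image is virtual, 5.48 cm to the left of lens 2 (overall magnification ≈ -0.19).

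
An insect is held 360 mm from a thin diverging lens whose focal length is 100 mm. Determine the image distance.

For a diverging lens, f = -100 mm.
Thin-lens equation: 1/s_i = 1/f − 1/s_o = 1/(-100.0) − 1/(360) = -0.01000 − 0.002778 = -0.01278, so s_i = -78.3 mm.
The image is virtual, upright and reduced, on the same side as the object.

78.3 mm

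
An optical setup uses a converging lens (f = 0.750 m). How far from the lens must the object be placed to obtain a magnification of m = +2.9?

0.491 m

m = −d_i/d_o ⇒ d_i = −m·d_o.
1/f = 1/d_o + 1/d_i = 1/d_o − 1/(m·d_o) = (1 − 1/m)/d_o, so d_o = f(1 − 1/m) = (0.7500)(1 − 1/(+2.9)) = 0.491 m.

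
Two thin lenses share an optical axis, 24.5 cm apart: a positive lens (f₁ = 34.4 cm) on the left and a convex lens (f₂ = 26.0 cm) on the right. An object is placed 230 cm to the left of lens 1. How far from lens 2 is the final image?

9.89 cm

Lens 1: 1/d_i1 = 1/f₁ − 1/d_o1 = 1/(34.4) − 1/(230) = 0.02472, so d_i1 = 40.45 cm.
The intermediate image is 40.45 cm to the right of lens 1, which lies 15.95 cm to the right of lens 2 — a virtual object — so d_o2 = −15.95 cm.
Lens 2: 1/d_i2 = 1/f₂ − 1/d_o2 = 1/(26.0) − 1/(-15.95) = 0.1012, so d_i2 = 9.89 cm.
The final image is real, 9.89 cm to the right of lens 2 (overall magnification ≈ -0.11).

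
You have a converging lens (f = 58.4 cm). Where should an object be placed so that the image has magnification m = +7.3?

50.4 cm

m = −d_i/d_o ⇒ d_i = −m·d_o.
1/f = 1/d_o + 1/d_i = 1/d_o − 1/(m·d_o) = (1 − 1/m)/d_o, so d_o = f(1 − 1/m) = (58.40)(1 − 1/(+7.3)) = 50.4 cm.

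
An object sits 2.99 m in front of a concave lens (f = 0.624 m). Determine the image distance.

0.516 m

For a concave lens, f = -0.624 m.
Thin-lens equation: 1/v = 1/f − 1/u = 1/(-0.6240) − 1/(2.99) = -1.603 − 0.3344 = -1.937, so v = -0.516 m.
The image is virtual, upright and reduced, on the same side as the object.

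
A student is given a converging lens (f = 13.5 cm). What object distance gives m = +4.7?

10.6 cm

m = −d_i/d_o ⇒ d_i = −m·d_o.
1/f = 1/d_o + 1/d_i = 1/d_o − 1/(m·d_o) = (1 − 1/m)/d_o, so d_o = f(1 − 1/m) = (13.50)(1 − 1/(+4.7)) = 10.6 cm.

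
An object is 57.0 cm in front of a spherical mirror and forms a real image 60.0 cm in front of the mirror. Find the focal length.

Real image ⇒ d_i = +60.0 cm.
1/f = 1/d_o + 1/d_i = 1/(57.0) + 1/(60.0) = 0.03421, so f = 29.2 cm.
Since f is positive, the spherical mirror is concave.

f = 29.2 cm (concave)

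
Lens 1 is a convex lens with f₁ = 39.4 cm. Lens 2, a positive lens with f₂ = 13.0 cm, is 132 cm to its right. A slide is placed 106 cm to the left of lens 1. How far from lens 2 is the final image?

Lens 1: 1/d_i1 = 1/f₁ − 1/d_o1 = 1/(39.4) − 1/(106) = 0.01595, so d_i1 = 62.71 cm.
The intermediate image is 62.71 cm to the right of lens 1, which is 132 − (62.71) = 69.29 cm to the left of lens 2, so d_o2 = +69.29 cm.
Lens 2: 1/d_i2 = 1/f₂ − 1/d_o2 = 1/(13.0) − 1/(69.29) = 0.06249, so d_i2 = 16.0 cm.
The final image is real, 16.0 cm to the right of lens 2 (overall magnification ≈ 0.14).

16.0 cm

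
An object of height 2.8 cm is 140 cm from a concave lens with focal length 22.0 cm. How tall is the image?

0.380 cm

For a concave lens, f = -22.0 cm.
1/d_i = 1/f − 1/d_o = 1/(-22.00) − 1/(140) = -0.05260, so d_i = -19.01 cm.
m = −d_i/d_o = +0.1358.
|h_i| = |m|·h_o = 0.1358 × 2.8 = 0.380 cm. The image is virtual, upright and reduced, on the same side as the object.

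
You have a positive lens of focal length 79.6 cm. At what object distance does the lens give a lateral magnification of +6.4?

m = −d_i/d_o ⇒ d_i = −m·d_o.
1/f = 1/d_o + 1/d_i = 1/d_o − 1/(m·d_o) = (1 − 1/m)/d_o, so d_o = f(1 − 1/m) = (79.60)(1 − 1/(+6.4)) = 67.2 cm.

67.2 cm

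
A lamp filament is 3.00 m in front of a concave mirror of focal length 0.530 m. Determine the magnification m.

1/d_i = 1/f − 1/d_o = 1/(0.5300) − 1/(3.00) = 1.553, so d_i = 0.6437 m.
m = −d_i/d_o = −(0.6437)/(3.00) = -0.215.
The image is real, inverted and reduced, in front of the mirror.

m = -0.215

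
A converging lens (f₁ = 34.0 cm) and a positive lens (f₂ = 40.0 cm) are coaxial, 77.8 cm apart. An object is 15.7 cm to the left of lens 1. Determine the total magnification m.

m = -1.11

Lens 1: 1/d_i1 = 1/(34.0) − 1/(15.7) = -0.03428, so d_i1 = -29.17 cm; m₁ = −d_i1/d_o1 = +1.858.
d_o2 = 77.8 − (-29.17) = 107.0 cm.
Lens 2: 1/d_i2 = 1/(40.0) − 1/(107.0) = 0.01565, so d_i2 = 63.88 cm; m₂ = −d_i2/d_o2 = -0.5970.
m = m₁·m₂ = (+1.858)(-0.5970) = -1.11.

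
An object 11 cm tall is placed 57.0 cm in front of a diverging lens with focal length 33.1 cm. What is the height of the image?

For a diverging lens, f = -33.1 cm.
1/d_i = 1/f − 1/d_o = 1/(-33.10) − 1/(57.0) = -0.04776, so d_i = -20.94 cm.
m = −d_i/d_o = +0.3674.
|h_i| = |m|·h_o = 0.3674 × 11 = 4.04 cm. The image is virtual, upright and reduced, on the same side as the object.

4.04 cm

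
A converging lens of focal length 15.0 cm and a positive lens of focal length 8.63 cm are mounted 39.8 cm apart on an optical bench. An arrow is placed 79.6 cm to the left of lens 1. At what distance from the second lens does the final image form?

14.5 cm

Lens 1: 1/d_i1 = 1/f₁ − 1/d_o1 = 1/(15.0) − 1/(79.6) = 0.05410, so d_i1 = 18.48 cm.
The intermediate image is 18.48 cm to the right of lens 1, which is 39.8 − (18.48) = 21.32 cm to the left of lens 2, so d_o2 = +21.32 cm.
Lens 2: 1/d_i2 = 1/f₂ − 1/d_o2 = 1/(8.63) − 1/(21.32) = 0.06897, so d_i2 = 14.5 cm.
The final image is real, 14.5 cm to the right of lens 2 (overall magnification ≈ 0.16).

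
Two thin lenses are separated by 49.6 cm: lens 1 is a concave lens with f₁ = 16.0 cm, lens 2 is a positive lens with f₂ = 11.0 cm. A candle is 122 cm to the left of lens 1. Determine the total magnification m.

m = -0.0242

f₁ = −16.0 cm (diverging).
Lens 1: 1/d_i1 = 1/(-16.0) − 1/(122) = -0.07070, so d_i1 = -14.14 cm; m₁ = −d_i1/d_o1 = +0.1159.
d_o2 = 49.6 − (-14.14) = 63.74 cm.
Lens 2: 1/d_i2 = 1/(11.0) − 1/(63.74) = 0.07522, so d_i2 = 13.29 cm; m₂ = −d_i2/d_o2 = -0.2086.
m = m₁·m₂ = (+0.1159)(-0.2086) = -0.0242.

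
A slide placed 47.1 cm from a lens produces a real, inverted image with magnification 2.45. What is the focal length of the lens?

f = 33.4 cm (converging)

m = −d_i/d_o ⇒ d_i = −m·d_o = −(-2.45)·(47.1) = 115.4 cm.
1/f = 1/d_o + 1/d_i = 1/(47.1) + 1/(115.4) = 0.02990, so f = 33.4 cm.
Since f is positive, the lens is converging.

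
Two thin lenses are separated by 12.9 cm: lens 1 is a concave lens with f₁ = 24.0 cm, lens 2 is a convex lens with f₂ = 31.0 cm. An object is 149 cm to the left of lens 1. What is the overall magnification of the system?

m = -1.67

f₁ = −24.0 cm (diverging).
Lens 1: 1/d_i1 = 1/(-24.0) − 1/(149) = -0.04838, so d_i1 = -20.67 cm; m₁ = −d_i1/d_o1 = +0.1387.
d_o2 = 12.9 − (-20.67) = 33.57 cm.
Lens 2: 1/d_i2 = 1/(31.0) − 1/(33.57) = 0.002470, so d_i2 = 404.9 cm; m₂ = −d_i2/d_o2 = -12.06.
m = m₁·m₂ = (+0.1387)(-12.06) = -1.67.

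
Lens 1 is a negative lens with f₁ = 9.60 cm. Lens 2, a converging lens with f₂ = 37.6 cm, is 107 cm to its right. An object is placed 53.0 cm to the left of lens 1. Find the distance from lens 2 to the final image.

Lens 1 is diverging, so f₁ = −9.60 cm.
Lens 1: 1/d_i1 = 1/f₁ − 1/d_o1 = 1/(-9.60) − 1/(53.0) = -0.1230, so d_i1 = -8.128 cm.
The intermediate image is 8.128 cm to the left of lens 1 (virtual), which is 107 − (-8.128) = 115.1 cm to the left of lens 2, so d_o2 = +115.1 cm.
Lens 2: 1/d_i2 = 1/f₂ − 1/d_o2 = 1/(37.6) − 1/(115.1) = 0.01791, so d_i2 = 55.8 cm.
The final image is real, 55.8 cm to the right of lens 2 (overall magnification ≈ -0.074).

55.8 cm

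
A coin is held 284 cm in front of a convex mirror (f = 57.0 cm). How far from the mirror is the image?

For a convex mirror, f = -57.0 cm.
Mirror equation: 1/q = 1/f − 1/p = 1/(-57.00) − 1/(284) = -0.01754 − 0.003521 = -0.02106, so q = -47.5 cm.
The image is virtual, upright and reduced, behind the mirror.

47.5 cm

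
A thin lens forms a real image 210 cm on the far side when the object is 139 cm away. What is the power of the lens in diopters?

P = +1.20 D

d_i = +210 cm.
1/f = 1/d_o + 1/d_i = 1/(139) + 1/(210) = 0.01196 cm⁻¹.
f = 83.64 cm = 0.8364 m, so P = 1/f = +1.20 D.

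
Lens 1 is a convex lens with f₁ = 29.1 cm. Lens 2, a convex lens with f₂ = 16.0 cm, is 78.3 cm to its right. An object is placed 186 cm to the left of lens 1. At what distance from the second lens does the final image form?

Lens 1: 1/d_i1 = 1/f₁ − 1/d_o1 = 1/(29.1) − 1/(186) = 0.02899, so d_i1 = 34.50 cm.
The intermediate image is 34.50 cm to the right of lens 1, which is 78.3 − (34.50) = 43.80 cm to the left of lens 2, so d_o2 = +43.80 cm.
Lens 2: 1/d_i2 = 1/f₂ − 1/d_o2 = 1/(16.0) − 1/(43.80) = 0.03967, so d_i2 = 25.2 cm.
The final image is real, 25.2 cm to the right of lens 2 (overall magnification ≈ 0.11).

25.2 cm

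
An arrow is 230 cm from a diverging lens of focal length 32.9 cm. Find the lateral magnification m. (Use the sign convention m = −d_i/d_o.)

m = +0.125

For a diverging lens, f = -32.9 cm.
1/d_i = 1/f − 1/d_o = 1/(-32.90) − 1/(230) = -0.03474, so d_i = -28.78 cm.
m = −d_i/d_o = −(-28.78)/(230) = +0.125.
The image is virtual, upright and reduced, on the same side as the object.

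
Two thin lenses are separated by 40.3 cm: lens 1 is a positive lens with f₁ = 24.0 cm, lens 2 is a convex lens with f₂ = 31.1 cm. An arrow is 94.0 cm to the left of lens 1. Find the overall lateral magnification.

m = -0.463

Lens 1: 1/d_i1 = 1/(24.0) − 1/(94.0) = 0.03103, so d_i1 = 32.23 cm; m₁ = −d_i1/d_o1 = -0.3429.
d_o2 = 40.3 − (32.23) = 8.070 cm.
Lens 2: 1/d_i2 = 1/(31.1) − 1/(8.070) = -0.09176, so d_i2 = -10.90 cm; m₂ = −d_i2/d_o2 = +1.350.
m = m₁·m₂ = (-0.3429)(+1.350) = -0.463.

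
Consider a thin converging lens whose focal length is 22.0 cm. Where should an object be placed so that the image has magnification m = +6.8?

m = −d_i/d_o ⇒ d_i = −m·d_o.
1/f = 1/d_o + 1/d_i = 1/d_o − 1/(m·d_o) = (1 − 1/m)/d_o, so d_o = f(1 − 1/m) = (22.00)(1 − 1/(+6.8)) = 18.8 cm.

18.8 cm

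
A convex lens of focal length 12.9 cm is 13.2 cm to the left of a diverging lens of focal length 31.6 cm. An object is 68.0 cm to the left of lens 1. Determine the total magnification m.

m = -0.256

Lens 1: 1/d_i1 = 1/(12.9) − 1/(68.0) = 0.06281, so d_i1 = 15.92 cm; m₁ = −d_i1/d_o1 = -0.2341.
d_o2 = 13.2 − (15.92) = -2.720 cm (virtual object).
f₂ = −31.6 cm (diverging).
Lens 2: 1/d_i2 = 1/(-31.6) − 1/(-2.720) = 0.3360, so d_i2 = 2.976 cm; m₂ = −d_i2/d_o2 = +1.094.
m = m₁·m₂ = (-0.2341)(+1.094) = -0.256.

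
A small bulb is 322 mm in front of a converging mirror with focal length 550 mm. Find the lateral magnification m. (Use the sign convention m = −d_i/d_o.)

1/d_i = 1/f − 1/d_o = 1/(550.0) − 1/(322) = -0.001287, so d_i = -776.8 mm.
m = −d_i/d_o = −(-776.8)/(322) = +2.41.
The image is virtual, upright and enlarged, behind the mirror.

m = +2.41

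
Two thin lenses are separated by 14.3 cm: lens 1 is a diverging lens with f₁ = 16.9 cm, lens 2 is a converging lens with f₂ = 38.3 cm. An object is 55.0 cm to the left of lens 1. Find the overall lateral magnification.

m = +0.813

f₁ = −16.9 cm (diverging).
Lens 1: 1/d_i1 = 1/(-16.9) − 1/(55.0) = -0.07735, so d_i1 = -12.93 cm; m₁ = −d_i1/d_o1 = +0.2351.
d_o2 = 14.3 − (-12.93) = 27.23 cm.
Lens 2: 1/d_i2 = 1/(38.3) − 1/(27.23) = -0.01061, so d_i2 = -94.21 cm; m₂ = −d_i2/d_o2 = +3.460.
m = m₁·m₂ = (+0.2351)(+3.460) = +0.813.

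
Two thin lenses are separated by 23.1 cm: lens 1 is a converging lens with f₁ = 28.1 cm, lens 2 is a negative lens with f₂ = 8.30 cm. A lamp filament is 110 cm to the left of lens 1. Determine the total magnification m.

Lens 1: 1/d_i1 = 1/(28.1) − 1/(110) = 0.02650, so d_i1 = 37.74 cm; m₁ = −d_i1/d_o1 = -0.3431.
d_o2 = 23.1 − (37.74) = -14.64 cm (virtual object).
f₂ = −8.30 cm (diverging).
Lens 2: 1/d_i2 = 1/(-8.30) − 1/(-14.64) = -0.05218, so d_i2 = -19.17 cm; m₂ = −d_i2/d_o2 = -1.309.
m = m₁·m₂ = (-0.3431)(-1.309) = +0.449.

m = +0.449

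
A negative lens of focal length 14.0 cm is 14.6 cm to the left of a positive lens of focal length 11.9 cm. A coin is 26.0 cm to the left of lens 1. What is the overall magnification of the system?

m = -0.353

f₁ = −14.0 cm (diverging).
Lens 1: 1/d_i1 = 1/(-14.0) − 1/(26.0) = -0.1099, so d_i1 = -9.100 cm; m₁ = −d_i1/d_o1 = +0.3500.
d_o2 = 14.6 − (-9.100) = 23.70 cm.
Lens 2: 1/d_i2 = 1/(11.9) − 1/(23.70) = 0.04184, so d_i2 = 23.90 cm; m₂ = −d_i2/d_o2 = -1.008.
m = m₁·m₂ = (+0.3500)(-1.008) = -0.353.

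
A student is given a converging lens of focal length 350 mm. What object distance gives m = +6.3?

m = −d_i/d_o ⇒ d_i = −m·d_o.
1/f = 1/d_o + 1/d_i = 1/d_o − 1/(m·d_o) = (1 − 1/m)/d_o, so d_o = f(1 − 1/m) = (350.0)(1 − 1/(+6.3)) = 294 mm.

294 mm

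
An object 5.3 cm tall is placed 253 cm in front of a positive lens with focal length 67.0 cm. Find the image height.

1/d_i = 1/f − 1/d_o = 1/(67.00) − 1/(253) = 0.01097, so d_i = 91.13 cm.
m = −d_i/d_o = -0.3602.
|h_i| = |m|·h_o = 0.3602 × 5.3 = 1.91 cm. The image is real, inverted and reduced, on the far side of the lens.

1.91 cm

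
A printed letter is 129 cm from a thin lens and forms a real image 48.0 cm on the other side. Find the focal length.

f = 35.0 cm (converging)

Real image ⇒ d_i = +48.0 cm.
1/f = 1/d_o + 1/d_i = 1/(129) + 1/(48.0) = 0.02859, so f = 35.0 cm.
Since f is positive, the thin lens is converging.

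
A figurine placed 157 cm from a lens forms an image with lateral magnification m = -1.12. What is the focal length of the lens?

m = −d_i/d_o ⇒ d_i = −m·d_o = −(-1.12)·(157) = 175.8 cm.
1/f = 1/d_o + 1/d_i = 1/(157) + 1/(175.8) = 0.01206, so f = 82.9 cm.
Since f is positive, the lens is converging.

f = 82.9 cm (converging)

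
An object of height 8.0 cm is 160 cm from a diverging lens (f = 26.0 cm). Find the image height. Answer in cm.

1.12 cm

For a diverging lens, f = -26.0 cm.
1/d_i = 1/f − 1/d_o = 1/(-26.00) − 1/(160) = -0.04471, so d_i = -22.37 cm.
m = −d_i/d_o = +0.1398.
|h_i| = |m|·h_o = 0.1398 × 8.0 = 1.12 cm. The image is virtual, upright and reduced, on the same side as the object.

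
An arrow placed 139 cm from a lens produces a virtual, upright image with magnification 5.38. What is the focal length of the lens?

f = 171 cm (converging)

m = −d_i/d_o ⇒ d_i = −m·d_o = −(+5.38)·(139) = -747.8 cm.
1/f = 1/d_o + 1/d_i = 1/(139) + 1/(-747.8) = 0.005857, so f = 171 cm.
Since f is positive, the lens is converging.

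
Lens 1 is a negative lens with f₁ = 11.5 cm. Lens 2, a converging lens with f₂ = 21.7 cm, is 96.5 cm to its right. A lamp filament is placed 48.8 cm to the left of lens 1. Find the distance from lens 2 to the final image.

27.3 cm

Lens 1 is diverging, so f₁ = −11.5 cm.
Lens 1: 1/d_i1 = 1/f₁ − 1/d_o1 = 1/(-11.5) − 1/(48.8) = -0.1074, so d_i1 = -9.307 cm.
The intermediate image is 9.307 cm to the left of lens 1 (virtual), which is 96.5 − (-9.307) = 105.8 cm to the left of lens 2, so d_o2 = +105.8 cm.
Lens 2: 1/d_i2 = 1/f₂ − 1/d_o2 = 1/(21.7) − 1/(105.8) = 0.03663, so d_i2 = 27.3 cm.
The final image is real, 27.3 cm to the right of lens 2 (overall magnification ≈ -0.049).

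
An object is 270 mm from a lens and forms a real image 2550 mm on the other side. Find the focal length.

f = 244 mm (converging)

Real image ⇒ d_i = +2550 mm.
1/f = 1/d_o + 1/d_i = 1/(270) + 1/(2550) = 0.004096, so f = 244 mm.
Since f is positive, the lens is converging.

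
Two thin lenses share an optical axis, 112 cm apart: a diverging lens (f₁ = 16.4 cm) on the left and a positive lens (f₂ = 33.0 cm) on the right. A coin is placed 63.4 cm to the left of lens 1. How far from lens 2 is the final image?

Lens 1 is diverging, so f₁ = −16.4 cm.
Lens 1: 1/d_i1 = 1/f₁ − 1/d_o1 = 1/(-16.4) − 1/(63.4) = -0.07675, so d_i1 = -13.03 cm.
The intermediate image is 13.03 cm to the left of lens 1 (virtual), which is 112 − (-13.03) = 125.0 cm to the left of lens 2, so d_o2 = +125.0 cm.
Lens 2: 1/d_i2 = 1/f₂ − 1/d_o2 = 1/(33.0) − 1/(125.0) = 0.02230, so d_i2 = 44.8 cm.
The final image is real, 44.8 cm to the right of lens 2 (overall magnification ≈ -0.074).

44.8 cm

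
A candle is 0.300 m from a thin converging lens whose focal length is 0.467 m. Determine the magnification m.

1/d_i = 1/f − 1/d_o = 1/(0.4670) − 1/(0.300) = -1.192, so d_i = -0.8389 m.
m = −d_i/d_o = −(-0.8389)/(0.300) = +2.80.
The image is virtual, upright and enlarged, on the same side as the object.

m = +2.80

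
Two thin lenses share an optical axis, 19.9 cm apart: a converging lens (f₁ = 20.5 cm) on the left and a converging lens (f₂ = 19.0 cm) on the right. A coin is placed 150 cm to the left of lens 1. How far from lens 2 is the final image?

3.20 cm

Lens 1: 1/d_i1 = 1/f₁ − 1/d_o1 = 1/(20.5) − 1/(150) = 0.04211, so d_i1 = 23.75 cm.
The intermediate image is 23.75 cm to the right of lens 1, which lies 3.850 cm to the right of lens 2 — a virtual object — so d_o2 = −3.850 cm.
Lens 2: 1/d_i2 = 1/f₂ − 1/d_o2 = 1/(19.0) − 1/(-3.850) = 0.3124, so d_i2 = 3.20 cm.
The final image is real, 3.20 cm to the right of lens 2 (overall magnification ≈ -0.13).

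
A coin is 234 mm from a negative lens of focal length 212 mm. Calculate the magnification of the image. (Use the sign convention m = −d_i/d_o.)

m = +0.475

For a negative lens, f = -212 mm.
1/d_i = 1/f − 1/d_o = 1/(-212.0) − 1/(234) = -0.008990, so d_i = -111.2 mm.
m = −d_i/d_o = −(-111.2)/(234) = +0.475.
The image is virtual, upright and reduced, on the same side as the object.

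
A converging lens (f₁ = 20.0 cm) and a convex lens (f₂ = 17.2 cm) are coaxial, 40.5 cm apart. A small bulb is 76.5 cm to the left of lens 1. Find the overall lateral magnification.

m = -1.61

Lens 1: 1/d_i1 = 1/(20.0) − 1/(76.5) = 0.03693, so d_i1 = 27.08 cm; m₁ = −d_i1/d_o1 = -0.3540.
d_o2 = 40.5 − (27.08) = 13.42 cm.
Lens 2: 1/d_i2 = 1/(17.2) − 1/(13.42) = -0.01638, so d_i2 = -61.06 cm; m₂ = −d_i2/d_o2 = +4.550.
m = m₁·m₂ = (-0.3540)(+4.550) = -1.61.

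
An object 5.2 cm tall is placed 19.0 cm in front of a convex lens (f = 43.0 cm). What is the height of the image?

9.32 cm

1/d_i = 1/f − 1/d_o = 1/(43.00) − 1/(19.0) = -0.02938, so d_i = -34.04 cm.
m = −d_i/d_o = +1.792.
|h_i| = |m|·h_o = 1.792 × 5.2 = 9.32 cm. The image is virtual, upright and enlarged, on the same side as the object.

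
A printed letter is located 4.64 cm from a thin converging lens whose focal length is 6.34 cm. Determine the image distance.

Thin-lens equation: 1/d_i = 1/f − 1/d_o = 1/(6.340) − 1/(4.64) = 0.1577 − 0.2155 = -0.05779, so d_i = -17.3 cm.
The image is virtual, upright and enlarged, on the same side as the object.

17.3 cm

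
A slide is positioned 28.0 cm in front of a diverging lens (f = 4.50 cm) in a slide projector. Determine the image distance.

3.88 cm

For a diverging lens, f = -4.50 cm.
Thin-lens equation: 1/d_i = 1/f − 1/d_o = 1/(-4.500) − 1/(28.0) = -0.2222 − 0.03571 = -0.2579, so d_i = -3.88 cm.
The image is virtual, upright and reduced, on the same side as the object.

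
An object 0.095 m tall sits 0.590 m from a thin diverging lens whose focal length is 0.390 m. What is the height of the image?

For a diverging lens, f = -0.390 m.
1/d_i = 1/f − 1/d_o = 1/(-0.3900) − 1/(0.590) = -4.259, so d_i = -0.2348 m.
m = −d_i/d_o = +0.3980.
|h_i| = |m|·h_o = 0.3980 × 0.095 = 0.0378 m. The image is virtual, upright and reduced, on the same side as the object.

0.0378 m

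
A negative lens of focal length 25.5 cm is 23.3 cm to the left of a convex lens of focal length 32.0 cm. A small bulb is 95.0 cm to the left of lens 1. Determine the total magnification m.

m = -0.594

f₁ = −25.5 cm (diverging).
Lens 1: 1/d_i1 = 1/(-25.5) − 1/(95.0) = -0.04974, so d_i1 = -20.10 cm; m₁ = −d_i1/d_o1 = +0.2116.
d_o2 = 23.3 − (-20.10) = 43.40 cm.
Lens 2: 1/d_i2 = 1/(32.0) − 1/(43.40) = 0.008209, so d_i2 = 121.8 cm; m₂ = −d_i2/d_o2 = -2.807.
m = m₁·m₂ = (+0.2116)(-2.807) = -0.594.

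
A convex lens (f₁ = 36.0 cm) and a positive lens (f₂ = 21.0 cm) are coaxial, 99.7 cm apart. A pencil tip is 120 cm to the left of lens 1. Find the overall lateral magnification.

Lens 1: 1/d_i1 = 1/(36.0) − 1/(120) = 0.01944, so d_i1 = 51.43 cm; m₁ = −d_i1/d_o1 = -0.4286.
d_o2 = 99.7 − (51.43) = 48.27 cm.
Lens 2: 1/d_i2 = 1/(21.0) − 1/(48.27) = 0.02690, so d_i2 = 37.17 cm; m₂ = −d_i2/d_o2 = -0.7701.
m = m₁·m₂ = (-0.4286)(-0.7701) = +0.330.

m = +0.330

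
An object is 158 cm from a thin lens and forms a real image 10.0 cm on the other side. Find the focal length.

Real image ⇒ d_i = +10.0 cm.
1/f = 1/d_o + 1/d_i = 1/(158) + 1/(10.0) = 0.1063, so f = 9.40 cm.
Since f is positive, the thin lens is converging.

f = 9.40 cm (converging)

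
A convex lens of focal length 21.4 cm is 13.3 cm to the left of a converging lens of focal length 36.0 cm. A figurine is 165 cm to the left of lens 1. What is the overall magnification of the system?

Lens 1: 1/d_i1 = 1/(21.4) − 1/(165) = 0.04067, so d_i1 = 24.59 cm; m₁ = −d_i1/d_o1 = -0.1490.
d_o2 = 13.3 − (24.59) = -11.29 cm (virtual object).
Lens 2: 1/d_i2 = 1/(36.0) − 1/(-11.29) = 0.1164, so d_i2 = 8.595 cm; m₂ = −d_i2/d_o2 = +0.7613.
m = m₁·m₂ = (-0.1490)(+0.7613) = -0.113.

m = -0.113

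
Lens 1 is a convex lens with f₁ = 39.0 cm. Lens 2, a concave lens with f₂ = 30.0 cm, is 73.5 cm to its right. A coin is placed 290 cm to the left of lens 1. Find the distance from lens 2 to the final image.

Lens 1: 1/d_i1 = 1/f₁ − 1/d_o1 = 1/(39.0) − 1/(290) = 0.02219, so d_i1 = 45.06 cm.
The intermediate image is 45.06 cm to the right of lens 1, which is 73.5 − (45.06) = 28.44 cm to the left of lens 2, so d_o2 = +28.44 cm.
Lens 2 is diverging, so f₂ = −30.0 cm.
Lens 2: 1/d_i2 = 1/f₂ − 1/d_o2 = 1/(-30.0) − 1/(28.44) = -0.06850, so d_i2 = -14.6 cm.
The final image is virtual, 14.6 cm to the left of lens 2 (overall magnification ≈ -0.080).

14.6 cm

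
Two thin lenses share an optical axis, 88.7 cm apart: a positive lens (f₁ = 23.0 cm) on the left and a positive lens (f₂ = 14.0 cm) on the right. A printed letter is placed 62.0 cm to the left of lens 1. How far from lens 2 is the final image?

19.1 cm

Lens 1: 1/d_i1 = 1/f₁ − 1/d_o1 = 1/(23.0) − 1/(62.0) = 0.02735, so d_i1 = 36.56 cm.
The intermediate image is 36.56 cm to the right of lens 1, which is 88.7 − (36.56) = 52.14 cm to the left of lens 2, so d_o2 = +52.14 cm.
Lens 2: 1/d_i2 = 1/f₂ − 1/d_o2 = 1/(14.0) − 1/(52.14) = 0.05225, so d_i2 = 19.1 cm.
The final image is real, 19.1 cm to the right of lens 2 (overall magnification ≈ 0.22).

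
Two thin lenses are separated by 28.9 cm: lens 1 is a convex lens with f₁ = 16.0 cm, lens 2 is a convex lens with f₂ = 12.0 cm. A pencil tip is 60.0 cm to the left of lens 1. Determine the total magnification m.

Lens 1: 1/d_i1 = 1/(16.0) − 1/(60.0) = 0.04583, so d_i1 = 21.82 cm; m₁ = −d_i1/d_o1 = -0.3637.
d_o2 = 28.9 − (21.82) = 7.080 cm.
Lens 2: 1/d_i2 = 1/(12.0) − 1/(7.080) = -0.05791, so d_i2 = -17.27 cm; m₂ = −d_i2/d_o2 = +2.439.
m = m₁·m₂ = (-0.3637)(+2.439) = -0.887.

m = -0.887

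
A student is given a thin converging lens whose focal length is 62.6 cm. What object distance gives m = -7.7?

70.7 cm

m = −d_i/d_o ⇒ d_i = −m·d_o.
1/f = 1/d_o + 1/d_i = 1/d_o − 1/(m·d_o) = (1 − 1/m)/d_o, so d_o = f(1 − 1/m) = (62.60)(1 − 1/(-7.7)) = 70.7 cm.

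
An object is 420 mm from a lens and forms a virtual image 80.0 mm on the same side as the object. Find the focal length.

Virtual image ⇒ d_i = −80.0 mm.
1/f = 1/d_o + 1/d_i = 1/(420) + 1/(-80.0) = -0.01012, so f = -98.8 mm.
Since f is negative, the lens is diverging.

f = -98.8 mm (diverging)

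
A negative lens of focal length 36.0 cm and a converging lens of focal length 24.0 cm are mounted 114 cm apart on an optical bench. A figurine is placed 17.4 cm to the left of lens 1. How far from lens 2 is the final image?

Lens 1 is diverging, so f₁ = −36.0 cm.
Lens 1: 1/d_i1 = 1/f₁ − 1/d_o1 = 1/(-36.0) − 1/(17.4) = -0.08525, so d_i1 = -11.73 cm.
The intermediate image is 11.73 cm to the left of lens 1 (virtual), which is 114 − (-11.73) = 125.7 cm to the left of lens 2, so d_o2 = +125.7 cm.
Lens 2: 1/d_i2 = 1/f₂ − 1/d_o2 = 1/(24.0) − 1/(125.7) = 0.03371, so d_i2 = 29.7 cm.
The final image is real, 29.7 cm to the right of lens 2 (overall magnification ≈ -0.16).

29.7 cm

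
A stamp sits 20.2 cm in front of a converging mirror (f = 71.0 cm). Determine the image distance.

28.2 cm

Mirror equation: 1/d_i = 1/f − 1/d_o = 1/(71.00) − 1/(20.2) = 0.01408 − 0.04950 = -0.03542, so d_i = -28.2 cm.
The image is virtual, upright and enlarged, behind the mirror.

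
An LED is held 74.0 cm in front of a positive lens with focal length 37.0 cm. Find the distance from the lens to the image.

74.0 cm

Lens equation: 1/q = 1/f − 1/p = 1/(37.00) − 1/(74.0) = 0.02703 − 0.01351 = 0.01351, so q = 74.0 cm.
The image is real, inverted and same size, on the far side of the lens.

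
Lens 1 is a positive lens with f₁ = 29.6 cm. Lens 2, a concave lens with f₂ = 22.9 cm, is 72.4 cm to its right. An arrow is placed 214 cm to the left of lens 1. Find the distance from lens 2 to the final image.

Lens 1: 1/d_i1 = 1/f₁ − 1/d_o1 = 1/(29.6) − 1/(214) = 0.02911, so d_i1 = 34.35 cm.
The intermediate image is 34.35 cm to the right of lens 1, which is 72.4 − (34.35) = 38.05 cm to the left of lens 2, so d_o2 = +38.05 cm.
Lens 2 is diverging, so f₂ = −22.9 cm.
Lens 2: 1/d_i2 = 1/f₂ − 1/d_o2 = 1/(-22.9) − 1/(38.05) = -0.06995, so d_i2 = -14.3 cm.
The final image is virtual, 14.3 cm to the left of lens 2 (overall magnification ≈ -0.060).

14.3 cm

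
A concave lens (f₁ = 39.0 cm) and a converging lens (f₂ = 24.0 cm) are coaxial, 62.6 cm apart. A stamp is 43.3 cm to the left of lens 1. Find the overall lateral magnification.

f₁ = −39.0 cm (diverging).
Lens 1: 1/d_i1 = 1/(-39.0) − 1/(43.3) = -0.04874, so d_i1 = -20.52 cm; m₁ = −d_i1/d_o1 = +0.4739.
d_o2 = 62.6 − (-20.52) = 83.12 cm.
Lens 2: 1/d_i2 = 1/(24.0) − 1/(83.12) = 0.02964, so d_i2 = 33.74 cm; m₂ = −d_i2/d_o2 = -0.4060.
m = m₁·m₂ = (+0.4739)(-0.4060) = -0.192.

m = -0.192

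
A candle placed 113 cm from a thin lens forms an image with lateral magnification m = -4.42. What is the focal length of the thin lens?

f = 92.2 cm (converging)

m = −d_i/d_o ⇒ d_i = −m·d_o = −(-4.42)·(113) = 499.5 cm.
1/f = 1/d_o + 1/d_i = 1/(113) + 1/(499.5) = 0.01085, so f = 92.2 cm.
Since f is positive, the thin lens is converging.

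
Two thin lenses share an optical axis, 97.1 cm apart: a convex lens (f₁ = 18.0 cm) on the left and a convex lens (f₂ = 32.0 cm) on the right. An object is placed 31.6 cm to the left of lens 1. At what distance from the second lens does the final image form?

Lens 1: 1/d_i1 = 1/f₁ − 1/d_o1 = 1/(18.0) − 1/(31.6) = 0.02391, so d_i1 = 41.82 cm.
The intermediate image is 41.82 cm to the right of lens 1, which is 97.1 − (41.82) = 55.28 cm to the left of lens 2, so d_o2 = +55.28 cm.
Lens 2: 1/d_i2 = 1/f₂ − 1/d_o2 = 1/(32.0) − 1/(55.28) = 0.01316, so d_i2 = 76.0 cm.
The final image is real, 76.0 cm to the right of lens 2 (overall magnification ≈ 1.8).

76.0 cm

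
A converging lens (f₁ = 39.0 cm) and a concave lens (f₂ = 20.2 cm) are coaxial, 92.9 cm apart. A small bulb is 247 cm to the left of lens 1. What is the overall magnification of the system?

m = -0.0567

Lens 1: 1/d_i1 = 1/(39.0) − 1/(247) = 0.02159, so d_i1 = 46.31 cm; m₁ = −d_i1/d_o1 = -0.1875.
d_o2 = 92.9 − (46.31) = 46.59 cm.
f₂ = −20.2 cm (diverging).
Lens 2: 1/d_i2 = 1/(-20.2) − 1/(46.59) = -0.07097, so d_i2 = -14.09 cm; m₂ = −d_i2/d_o2 = +0.3024.
m = m₁·m₂ = (-0.1875)(+0.3024) = -0.0567.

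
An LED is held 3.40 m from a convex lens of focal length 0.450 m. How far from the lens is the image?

0.519 m

Lens equation: 1/s_i = 1/f − 1/s_o = 1/(0.4500) − 1/(3.40) = 2.222 − 0.2941 = 1.928, so s_i = 0.519 m.
The image is real, inverted and reduced, on the far side of the lens.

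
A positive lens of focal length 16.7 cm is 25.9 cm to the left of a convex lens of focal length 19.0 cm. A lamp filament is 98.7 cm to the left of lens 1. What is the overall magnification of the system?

m = -0.293

Lens 1: 1/d_i1 = 1/(16.7) − 1/(98.7) = 0.04975, so d_i1 = 20.10 cm; m₁ = −d_i1/d_o1 = -0.2036.
d_o2 = 25.9 − (20.10) = 5.800 cm.
Lens 2: 1/d_i2 = 1/(19.0) − 1/(5.800) = -0.1198, so d_i2 = -8.348 cm; m₂ = −d_i2/d_o2 = +1.439.
m = m₁·m₂ = (-0.2036)(+1.439) = -0.293.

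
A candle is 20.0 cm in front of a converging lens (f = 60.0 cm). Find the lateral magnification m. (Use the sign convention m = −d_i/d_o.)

1/d_i = 1/f − 1/d_o = 1/(60.00) − 1/(20.0) = -0.03333, so d_i = -30.00 cm.
m = −d_i/d_o = −(-30.00)/(20.0) = +1.50.
The image is virtual, upright and enlarged, on the same side as the object.

m = +1.50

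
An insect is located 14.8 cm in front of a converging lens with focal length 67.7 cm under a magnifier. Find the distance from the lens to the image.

Lens equation: 1/v = 1/f − 1/u = 1/(67.70) − 1/(14.8) = 0.01477 − 0.06757 = -0.05280, so v = -18.9 cm.
The image is virtual, upright and enlarged, on the same side as the object.

18.9 cm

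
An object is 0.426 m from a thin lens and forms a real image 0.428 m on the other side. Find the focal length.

Real image ⇒ d_i = +0.428 m.
1/f = 1/d_o + 1/d_i = 1/(0.426) + 1/(0.428) = 4.684, so f = 0.213 m.
Since f is positive, the thin lens is converging.

f = 0.213 m (converging)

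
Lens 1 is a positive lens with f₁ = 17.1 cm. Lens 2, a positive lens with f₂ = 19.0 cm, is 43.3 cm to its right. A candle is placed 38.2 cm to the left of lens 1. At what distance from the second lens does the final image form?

Lens 1: 1/d_i1 = 1/f₁ − 1/d_o1 = 1/(17.1) − 1/(38.2) = 0.03230, so d_i1 = 30.96 cm.
The intermediate image is 30.96 cm to the right of lens 1, which is 43.3 − (30.96) = 12.34 cm to the left of lens 2, so d_o2 = +12.34 cm.
Lens 2: 1/d_i2 = 1/f₂ − 1/d_o2 = 1/(19.0) − 1/(12.34) = -0.02841, so d_i2 = -35.2 cm.
The final image is virtual, 35.2 cm to the left of lens 2 (overall magnification ≈ -2.3).

35.2 cm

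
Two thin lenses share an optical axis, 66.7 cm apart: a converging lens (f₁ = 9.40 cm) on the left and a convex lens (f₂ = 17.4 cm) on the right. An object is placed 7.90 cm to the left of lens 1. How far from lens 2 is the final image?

20.5 cm

Lens 1: 1/d_i1 = 1/f₁ − 1/d_o1 = 1/(9.40) − 1/(7.90) = -0.02020, so d_i1 = -49.51 cm.
The intermediate image is 49.51 cm to the left of lens 1 (virtual), which is 66.7 − (-49.51) = 116.2 cm to the left of lens 2, so d_o2 = +116.2 cm.
Lens 2: 1/d_i2 = 1/f₂ − 1/d_o2 = 1/(17.4) − 1/(116.2) = 0.04887, so d_i2 = 20.5 cm.
The final image is real, 20.5 cm to the right of lens 2 (overall magnification ≈ -1.1).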